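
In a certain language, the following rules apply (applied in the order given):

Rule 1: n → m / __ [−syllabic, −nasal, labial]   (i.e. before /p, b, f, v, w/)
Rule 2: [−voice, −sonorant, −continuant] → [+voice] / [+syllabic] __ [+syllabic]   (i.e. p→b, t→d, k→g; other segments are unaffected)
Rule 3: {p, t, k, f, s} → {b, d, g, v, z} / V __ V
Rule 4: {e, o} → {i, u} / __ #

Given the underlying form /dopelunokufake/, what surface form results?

Rule 1 (nasal place assimilation): no segment meets the environment; /dopelunokufake/ is unchanged.
Rule 2 (intervocalic voicing): /p/ is a voiceless stop between vowels /o/ and /e/, so it voices to [b]. /k/ is a voiceless stop between vowels /o/ and /u/, so it voices to [g]. /k/ is a voiceless stop between vowels /a/ and /e/, so it voices to [g]. /dopelunokufake/ → dobelunogufage.
Rule 3 (intervocalic voicing): /f/ is a voiceless obstruent between vowels /u/ and /a/, so it voices to [v]. /dobelunogufage/ → dobelunoguvage.
Rule 4 (final vowel raising): /e/ is a mid vowel in word-final position, so it raises to [i]. /dobelunoguvage/ → dobelunoguvagi.

dobelunoguvagi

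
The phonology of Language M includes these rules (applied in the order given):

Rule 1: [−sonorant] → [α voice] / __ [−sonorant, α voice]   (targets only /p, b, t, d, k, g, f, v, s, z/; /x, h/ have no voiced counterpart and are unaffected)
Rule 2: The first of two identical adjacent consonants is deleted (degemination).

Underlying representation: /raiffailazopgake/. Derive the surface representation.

raifailazobgake

Rule 1 (regressive voicing assimilation): /p/ precedes the voiced obstruent /g/, so it voices to [b] by assimilation. /raiffailazopgake/ → raiffailazobgake.
Rule 2 (degemination): /ff/ is a geminate; the first /f/ deletes. /raiffailazobgake/ → raifailazobgake.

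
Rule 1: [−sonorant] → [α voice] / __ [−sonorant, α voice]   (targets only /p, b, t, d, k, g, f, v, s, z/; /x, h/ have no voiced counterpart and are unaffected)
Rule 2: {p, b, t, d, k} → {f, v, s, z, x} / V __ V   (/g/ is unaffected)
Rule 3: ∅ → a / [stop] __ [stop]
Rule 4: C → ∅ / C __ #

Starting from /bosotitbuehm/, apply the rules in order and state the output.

Rule 1 (regressive voicing assimilation): /t/ precedes the voiced obstruent /b/, so it voices to [d] by assimilation. /bosotitbuehm/ → bosotidbuehm.
Rule 2 (intervocalic spirantization): /t/ is a stop between vowels /o/ and /i/, so it spirantizes to the fricative [s]. /bosotidbuehm/ → bososidbuehm.
Rule 3 (stop-cluster a-epenthesis): /d/ and /b/ form a stop–stop cluster, so [a] is inserted between them. /bososidbuehm/ → bososidabuehm.
Rule 4 (final cluster simplification): /m/ is the second consonant of a word-final cluster /hm/, so it deletes. /bososidabuehm/ → bososidabueh.

bososidabueh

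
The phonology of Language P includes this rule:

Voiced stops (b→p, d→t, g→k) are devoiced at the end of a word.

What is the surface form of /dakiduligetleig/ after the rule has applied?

/g/ is a voiced stop in word-final position, so it devoices to [k].
Surface form: [dakiduligetleik].

dakiduligetleik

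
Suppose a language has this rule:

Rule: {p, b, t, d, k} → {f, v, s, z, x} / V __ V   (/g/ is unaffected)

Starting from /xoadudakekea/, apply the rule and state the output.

/d/ is a stop between vowels /a/ and /u/, so it spirantizes to the fricative [z].
/d/ is a stop between vowels /u/ and /a/, so it spirantizes to the fricative [z].
/k/ is a stop between vowels /a/ and /e/, so it spirantizes to the fricative [x].
/k/ is a stop between vowels /e/ and /e/, so it spirantizes to the fricative [x].
Surface form: [xoazuzaxexea].

xoazuzaxexea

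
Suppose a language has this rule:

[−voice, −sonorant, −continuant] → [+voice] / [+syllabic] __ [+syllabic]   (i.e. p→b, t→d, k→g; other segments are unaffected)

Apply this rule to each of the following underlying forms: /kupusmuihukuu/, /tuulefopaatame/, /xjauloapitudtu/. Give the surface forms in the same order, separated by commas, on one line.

/kupusmuihukuu/: /p/ is a voiceless stop between vowels /u/ and /u/, so it voices to [b]. /k/ is a voiceless stop between vowels /u/ and /u/, so it voices to [g]. → [kubusmuihuguu].
/tuulefopaatame/: /p/ is a voiceless stop between vowels /o/ and /a/, so it voices to [b]. /t/ is a voiceless stop between vowels /a/ and /a/, so it voices to [d]. → [tuulefobaadame].
/xjauloapitudtu/: /p/ is a voiceless stop between vowels /a/ and /i/, so it voices to [b]. /t/ is a voiceless stop between vowels /i/ and /u/, so it voices to [d]. → [xjauloabidudtu].

kubusmuihuguu, tuulefobaadame, xjauloabidudtu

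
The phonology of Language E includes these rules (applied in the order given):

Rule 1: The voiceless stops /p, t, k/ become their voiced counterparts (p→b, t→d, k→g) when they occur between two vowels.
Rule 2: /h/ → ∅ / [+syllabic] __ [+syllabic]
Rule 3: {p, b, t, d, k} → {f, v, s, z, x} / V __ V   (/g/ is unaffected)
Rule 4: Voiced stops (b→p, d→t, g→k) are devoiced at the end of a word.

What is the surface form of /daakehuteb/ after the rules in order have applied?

Rule 1 (intervocalic voicing): /k/ is a voiceless stop between vowels /a/ and /e/, so it voices to [g]. /t/ is a voiceless stop between vowels /u/ and /e/, so it voices to [d]. /daakehuteb/ → daagehudeb.
Rule 2 (intervocalic h-deletion): /h/ occurs between vowels /e/ and /u/, so it deletes. /daagehudeb/ → daageudeb.
Rule 3 (intervocalic spirantization): /d/ is a stop between vowels /u/ and /e/, so it spirantizes to the fricative [z]. /daageudeb/ → daageuzeb.
Rule 4 (final devoicing): /b/ is a voiced stop in word-final position, so it devoices to [p]. /daageuzeb/ → daageuzep.

daageuzep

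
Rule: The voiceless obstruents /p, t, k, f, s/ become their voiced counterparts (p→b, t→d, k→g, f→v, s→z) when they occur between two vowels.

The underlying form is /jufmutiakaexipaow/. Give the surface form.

jufmudiagaexibaow

Scanning /jufmutiakaexipaow/: /f/ at position 3 is not in the conditioning environment; /t/ is a voiceless obstruent between vowels /u/ and /i/, so it voices to [d]; /k/ is a voiceless obstruent between vowels /a/ and /a/, so it voices to [g]; /p/ is a voiceless obstruent between vowels /i/ and /a/, so it voices to [b].
Result: [jufmudiagaexibaow].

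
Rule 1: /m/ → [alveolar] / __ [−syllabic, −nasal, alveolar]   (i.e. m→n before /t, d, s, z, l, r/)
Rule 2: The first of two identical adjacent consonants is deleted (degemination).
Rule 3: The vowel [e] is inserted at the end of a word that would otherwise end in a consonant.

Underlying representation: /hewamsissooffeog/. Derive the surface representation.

Rule 1 (nasal place assimilation): /m/ precedes the alveolar consonant /s/, so it assimilates in place to [n]. /hewamsissooffeog/ → hewansissooffeog.
Rule 2 (degemination): /ss/ is a geminate; the first /s/ deletes. /ff/ is a geminate; the first /f/ deletes. /hewansissooffeog/ → hewansisoofeog.
Rule 3 (final e-epenthesis): the form ends in the consonant /g/, so [e] is inserted word-finally. /hewansisoofeog/ → hewansisoofeoge.

hewansisoofeoge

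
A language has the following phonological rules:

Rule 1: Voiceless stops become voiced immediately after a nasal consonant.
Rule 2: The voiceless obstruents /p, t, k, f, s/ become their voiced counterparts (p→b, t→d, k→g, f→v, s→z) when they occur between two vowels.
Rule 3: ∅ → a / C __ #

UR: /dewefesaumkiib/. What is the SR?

Rule 1 (post-nasal voicing): /k/ is a voiceless stop immediately after the nasal /m/, so it voices to [g]. /dewefesaumkiib/ → dewefesaumgiib.
Rule 2 (intervocalic voicing): /f/ is a voiceless obstruent between vowels /e/ and /e/, so it voices to [v]. /s/ is a voiceless obstruent between vowels /e/ and /a/, so it voices to [z]. /dewefesaumgiib/ → dewevezaumgiib.
Rule 3 (final a-epenthesis): the form ends in the consonant /b/, so [a] is inserted word-finally. /dewevezaumgiib/ → dewevezaumgiiba.

dewevezaumgiiba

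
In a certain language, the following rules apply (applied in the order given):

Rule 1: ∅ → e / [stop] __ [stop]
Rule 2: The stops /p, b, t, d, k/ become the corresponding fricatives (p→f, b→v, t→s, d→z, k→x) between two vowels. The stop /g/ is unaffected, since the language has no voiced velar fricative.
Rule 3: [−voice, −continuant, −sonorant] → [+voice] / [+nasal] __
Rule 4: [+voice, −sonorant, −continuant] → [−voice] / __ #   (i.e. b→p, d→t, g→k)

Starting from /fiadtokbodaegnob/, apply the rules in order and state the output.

Rule 1 (stop-cluster e-epenthesis): /d/ and /t/ form a stop–stop cluster, so [e] is inserted between them. /k/ and /b/ form a stop–stop cluster, so [e] is inserted between them. /fiadtokbodaegnob/ → fiadetokebodaegnob.
Rule 2 (intervocalic spirantization): /d/ is a stop between vowels /a/ and /e/, so it spirantizes to the fricative [z]. /t/ is a stop between vowels /e/ and /o/, so it spirantizes to the fricative [s]. /k/ is a stop between vowels /o/ and /e/, so it spirantizes to the fricative [x]. /b/ is a stop between vowels /e/ and /o/, so it spirantizes to the fricative [v]. /d/ is a stop between vowels /o/ and /a/, so it spirantizes to the fricative [z]. /fiadetokebodaegnob/ → fiazesoxevozaegnob.
Rule 3 (post-nasal voicing): no segment meets the environment; /fiazesoxevozaegnob/ is unchanged.
Rule 4 (final devoicing): /b/ is a voiced stop in word-final position, so it devoices to [p]. /fiazesoxevozaegnob/ → fiazesoxevozaegnop.

fiazesoxevozaegnop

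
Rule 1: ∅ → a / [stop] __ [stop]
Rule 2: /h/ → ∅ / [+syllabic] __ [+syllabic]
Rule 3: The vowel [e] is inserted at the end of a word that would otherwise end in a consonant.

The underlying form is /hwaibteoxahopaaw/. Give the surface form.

hwaibateoxaopaawe

Rule 1 (stop-cluster a-epenthesis): /b/ and /t/ form a stop–stop cluster, so [a] is inserted between them. /hwaibteoxahopaaw/ → hwaibateoxahopaaw.
Rule 2 (intervocalic h-deletion): /h/ occurs between vowels /a/ and /o/, so it deletes. /hwaibateoxahopaaw/ → hwaibateoxaopaaw.
Rule 3 (final e-epenthesis): the form ends in the consonant /w/, so [e] is inserted word-finally. /hwaibateoxaopaaw/ → hwaibateoxaopaawe.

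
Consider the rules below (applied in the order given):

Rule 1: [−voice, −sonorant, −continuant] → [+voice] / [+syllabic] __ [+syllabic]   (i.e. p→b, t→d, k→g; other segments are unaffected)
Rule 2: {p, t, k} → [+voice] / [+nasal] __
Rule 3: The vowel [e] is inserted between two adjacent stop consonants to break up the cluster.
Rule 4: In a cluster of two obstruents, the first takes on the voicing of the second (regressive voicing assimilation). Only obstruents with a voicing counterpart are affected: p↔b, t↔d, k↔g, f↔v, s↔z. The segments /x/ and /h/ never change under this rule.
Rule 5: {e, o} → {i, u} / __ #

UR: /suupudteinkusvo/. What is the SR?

suubudeteinguzvu

Rule 1 (intervocalic voicing): /p/ is a voiceless stop between vowels /u/ and /u/, so it voices to [b]. /suupudteinkusvo/ → suubudteinkusvo.
Rule 2 (post-nasal voicing): /k/ is a voiceless stop immediately after the nasal /n/, so it voices to [g]. /suubudteinkusvo/ → suubudteingusvo.
Rule 3 (stop-cluster e-epenthesis): /d/ and /t/ form a stop–stop cluster, so [e] is inserted between them. /suubudteingusvo/ → suubudeteingusvo.
Rule 4 (regressive voicing assimilation): /s/ precedes the voiced obstruent /v/, so it voices to [z] by assimilation. /suubudeteingusvo/ → suubudeteinguzvo.
Rule 5 (final vowel raising): /o/ is a mid vowel in word-final position, so it raises to [u]. /suubudeteinguzvo/ → suubudeteinguzvu.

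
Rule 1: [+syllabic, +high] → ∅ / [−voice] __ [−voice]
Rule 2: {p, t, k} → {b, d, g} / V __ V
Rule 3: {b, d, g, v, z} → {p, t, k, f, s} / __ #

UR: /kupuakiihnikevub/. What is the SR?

kpuagiihnigevup

Rule 1 (high vowel syncope): /u/ is a high vowel flanked by voiceless consonants /k/ and /p/, so it deletes. /kupuakiihnikevub/ → kpuakiihnikevub.
Rule 2 (intervocalic voicing): /k/ is a voiceless stop between vowels /a/ and /i/, so it voices to [g]. /k/ is a voiceless stop between vowels /i/ and /e/, so it voices to [g]. /kpuakiihnikevub/ → kpuagiihnigevub.
Rule 3 (final devoicing): /b/ is a voiced obstruent in word-final position, so it devoices to [p]. /kpuagiihnigevub/ → kpuagiihnigevup.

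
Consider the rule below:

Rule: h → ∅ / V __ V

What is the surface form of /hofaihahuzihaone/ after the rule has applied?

/h/ occurs between vowels /i/ and /a/, so it deletes.
/h/ occurs between vowels /a/ and /u/, so it deletes.
/h/ occurs between vowels /i/ and /a/, so it deletes.
The other instance of /h/ does not occur in the required environment and remains unchanged.
Surface form: [hofaiauziaone].

hofaiauziaone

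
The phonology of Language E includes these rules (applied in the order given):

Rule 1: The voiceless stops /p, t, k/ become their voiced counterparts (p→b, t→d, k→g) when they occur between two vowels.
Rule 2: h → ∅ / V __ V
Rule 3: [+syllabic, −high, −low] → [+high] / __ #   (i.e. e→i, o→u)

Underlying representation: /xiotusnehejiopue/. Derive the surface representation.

Rule 1 (intervocalic voicing): /t/ is a voiceless stop between vowels /o/ and /u/, so it voices to [d]. /p/ is a voiceless stop between vowels /o/ and /u/, so it voices to [b]. /xiotusnehejiopue/ → xiodusnehejiobue.
Rule 2 (intervocalic h-deletion): /h/ occurs between vowels /e/ and /e/, so it deletes. /xiodusnehejiobue/ → xiodusneejiobue.
Rule 3 (final vowel raising): /e/ is a mid vowel in word-final position, so it raises to [i]. /xiodusneejiobue/ → xiodusneejiobui.

xiodusneejiobui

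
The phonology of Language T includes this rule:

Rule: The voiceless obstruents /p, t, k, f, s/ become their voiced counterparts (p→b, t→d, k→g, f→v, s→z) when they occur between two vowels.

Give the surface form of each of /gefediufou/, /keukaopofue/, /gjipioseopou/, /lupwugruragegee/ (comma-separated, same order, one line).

gevediuvou, keugaobovue, gjibiozeobou, lupwugruragegee

/gefediufou/: /f/ is a voiceless obstruent between vowels /e/ and /e/, so it voices to [v]. /f/ is a voiceless obstruent between vowels /u/ and /o/, so it voices to [v]. → [gevediuvou].
/keukaopofue/: /k/ is a voiceless obstruent between vowels /u/ and /a/, so it voices to [g]. /p/ is a voiceless obstruent between vowels /o/ and /o/, so it voices to [b]. /f/ is a voiceless obstruent between vowels /o/ and /u/, so it voices to [v]. → [keugaobovue].
/gjipioseopou/: /p/ is a voiceless obstruent between vowels /i/ and /i/, so it voices to [b]. /s/ is a voiceless obstruent between vowels /o/ and /e/, so it voices to [z]. /p/ is a voiceless obstruent between vowels /o/ and /o/, so it voices to [b]. → [gjibiozeobou].
/lupwugruragegee/: the rule's environment is not met; surfaces unchanged as [lupwugruragegee].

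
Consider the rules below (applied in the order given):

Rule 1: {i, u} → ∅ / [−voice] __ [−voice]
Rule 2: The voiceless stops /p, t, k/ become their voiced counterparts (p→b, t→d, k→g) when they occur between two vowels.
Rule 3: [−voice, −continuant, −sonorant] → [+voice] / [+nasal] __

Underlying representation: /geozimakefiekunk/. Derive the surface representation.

Rule 1 (high vowel syncope): no segment meets the environment; /geozimakefiekunk/ is unchanged.
Rule 2 (intervocalic voicing): /k/ is a voiceless stop between vowels /a/ and /e/, so it voices to [g]. /k/ is a voiceless stop between vowels /e/ and /u/, so it voices to [g]. /geozimakefiekunk/ → geozimagefiegunk.
Rule 3 (post-nasal voicing): /k/ is a voiceless stop immediately after the nasal /n/, so it voices to [g]. /geozimagefiegunk/ → geozimagefiegung.

geozimagefiegung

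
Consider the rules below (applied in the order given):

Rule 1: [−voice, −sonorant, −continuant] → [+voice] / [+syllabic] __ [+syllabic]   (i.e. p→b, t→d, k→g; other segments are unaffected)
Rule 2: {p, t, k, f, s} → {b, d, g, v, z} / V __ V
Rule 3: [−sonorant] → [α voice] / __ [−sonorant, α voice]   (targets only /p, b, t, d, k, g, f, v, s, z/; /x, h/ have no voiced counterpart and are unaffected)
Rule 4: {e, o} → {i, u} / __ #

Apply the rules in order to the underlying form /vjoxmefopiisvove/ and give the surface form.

Rule 1 (intervocalic voicing): /p/ is a voiceless stop between vowels /o/ and /i/, so it voices to [b]. /vjoxmefopiisvove/ → vjoxmefobiisvove.
Rule 2 (intervocalic voicing): /f/ is a voiceless obstruent between vowels /e/ and /o/, so it voices to [v]. /vjoxmefobiisvove/ → vjoxmevobiisvove.
Rule 3 (regressive voicing assimilation): /s/ precedes the voiced obstruent /v/, so it voices to [z] by assimilation. /vjoxmevobiisvove/ → vjoxmevobiizvove.
Rule 4 (final vowel raising): /e/ is a mid vowel in word-final position, so it raises to [i]. /vjoxmevobiizvove/ → vjoxmevobiizvovi.

vjoxmevobiizvovi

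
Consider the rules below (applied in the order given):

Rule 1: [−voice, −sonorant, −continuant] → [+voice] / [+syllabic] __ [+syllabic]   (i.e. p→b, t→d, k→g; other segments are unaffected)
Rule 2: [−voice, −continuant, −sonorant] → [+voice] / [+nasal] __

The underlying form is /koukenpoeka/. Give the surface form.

kougenboega

Rule 1 (intervocalic voicing): /k/ is a voiceless stop between vowels /u/ and /e/, so it voices to [g]. /k/ is a voiceless stop between vowels /e/ and /a/, so it voices to [g]. /koukenpoeka/ → kougenpoega.
Rule 2 (post-nasal voicing): /p/ is a voiceless stop immediately after the nasal /n/, so it voices to [b]. /kougenpoega/ → kougenboega.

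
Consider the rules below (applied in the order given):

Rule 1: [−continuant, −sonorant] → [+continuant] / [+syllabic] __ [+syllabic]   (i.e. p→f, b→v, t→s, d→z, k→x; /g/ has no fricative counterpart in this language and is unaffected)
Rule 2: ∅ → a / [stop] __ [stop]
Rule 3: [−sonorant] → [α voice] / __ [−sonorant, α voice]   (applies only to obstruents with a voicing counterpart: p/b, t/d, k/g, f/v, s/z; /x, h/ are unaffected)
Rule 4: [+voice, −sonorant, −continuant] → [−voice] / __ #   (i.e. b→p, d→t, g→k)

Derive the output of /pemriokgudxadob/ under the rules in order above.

Rule 1 (intervocalic spirantization): /d/ is a stop between vowels /a/ and /o/, so it spirantizes to the fricative [z]. /pemriokgudxadob/ → pemriokgudxazob.
Rule 2 (stop-cluster a-epenthesis): /k/ and /g/ form a stop–stop cluster, so [a] is inserted between them. /pemriokgudxazob/ → pemriokagudxazob.
Rule 3 (regressive voicing assimilation): /d/ precedes the voiceless obstruent /x/, so it devoices to [t] by assimilation. /pemriokagudxazob/ → pemriokagutxazob.
Rule 4 (final devoicing): /b/ is a voiced stop in word-final position, so it devoices to [p]. /pemriokagutxazob/ → pemriokagutxazop.

pemriokagutxazop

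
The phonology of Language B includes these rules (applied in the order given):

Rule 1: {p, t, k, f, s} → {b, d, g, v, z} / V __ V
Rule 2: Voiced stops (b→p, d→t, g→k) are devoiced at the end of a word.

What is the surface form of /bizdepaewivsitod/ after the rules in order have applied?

Rule 1 (intervocalic voicing): /p/ is a voiceless obstruent between vowels /e/ and /a/, so it voices to [b]. /t/ is a voiceless obstruent between vowels /i/ and /o/, so it voices to [d]. /bizdepaewivsitod/ → bizdebaewivsidod.
Rule 2 (final devoicing): /d/ is a voiced stop in word-final position, so it devoices to [t]. /bizdebaewivsidod/ → bizdebaewivsidot.

bizdebaewivsidot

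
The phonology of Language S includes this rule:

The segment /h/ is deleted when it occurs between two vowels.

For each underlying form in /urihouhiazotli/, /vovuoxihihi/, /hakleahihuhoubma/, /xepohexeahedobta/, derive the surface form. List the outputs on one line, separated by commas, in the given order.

/urihouhiazotli/: /h/ occurs between vowels /i/ and /o/, so it deletes. /h/ occurs between vowels /u/ and /i/, so it deletes. → [uriouiazotli].
/vovuoxihihi/: /h/ occurs between vowels /i/ and /i/, so it deletes. /h/ occurs between vowels /i/ and /i/, so it deletes. → [vovuoxiii].
/hakleahihuhoubma/: /h/ occurs between vowels /a/ and /i/, so it deletes. /h/ occurs between vowels /i/ and /u/, so it deletes. /h/ occurs between vowels /u/ and /o/, so it deletes. → [hakleaiuoubma].
/xepohexeahedobta/: /h/ occurs between vowels /o/ and /e/, so it deletes. /h/ occurs between vowels /a/ and /e/, so it deletes. → [xepoexeaedobta].

uriouiazotli, vovuoxiii, hakleaiuoubma, xepoexeaedobta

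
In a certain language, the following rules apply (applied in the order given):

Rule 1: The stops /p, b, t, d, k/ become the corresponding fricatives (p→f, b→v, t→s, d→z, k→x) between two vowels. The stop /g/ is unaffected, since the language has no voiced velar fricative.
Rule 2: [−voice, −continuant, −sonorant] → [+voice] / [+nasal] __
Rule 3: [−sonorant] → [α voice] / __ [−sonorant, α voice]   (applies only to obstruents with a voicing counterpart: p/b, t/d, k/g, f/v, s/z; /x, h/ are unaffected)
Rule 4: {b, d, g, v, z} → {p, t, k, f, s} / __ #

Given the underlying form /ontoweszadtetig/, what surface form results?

Rule 1 (intervocalic spirantization): /t/ is a stop between vowels /e/ and /i/, so it spirantizes to the fricative [s]. /ontoweszadtetig/ → ontoweszadtesig.
Rule 2 (post-nasal voicing): /t/ is a voiceless stop immediately after the nasal /n/, so it voices to [d]. /ontoweszadtesig/ → ondoweszadtesig.
Rule 3 (regressive voicing assimilation): /s/ precedes the voiced obstruent /z/, so it voices to [z] by assimilation. /d/ precedes the voiceless obstruent /t/, so it devoices to [t] by assimilation. /ondoweszadtesig/ → ondowezzattesig.
Rule 4 (final devoicing): /g/ is a voiced obstruent in word-final position, so it devoices to [k]. /ondowezzattesig/ → ondowezzattesik.

ondowezzattesik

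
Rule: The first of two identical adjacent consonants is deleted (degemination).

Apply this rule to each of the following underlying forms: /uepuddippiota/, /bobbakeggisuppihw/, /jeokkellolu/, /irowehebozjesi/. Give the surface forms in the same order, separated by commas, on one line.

/uepuddippiota/: /dd/ is a geminate; the first /d/ deletes. /pp/ is a geminate; the first /p/ deletes. → [uepudipiota].
/bobbakeggisuppihw/: /bb/ is a geminate; the first /b/ deletes. /gg/ is a geminate; the first /g/ deletes. /pp/ is a geminate; the first /p/ deletes. → [bobakegisupihw].
/jeokkellolu/: /kk/ is a geminate; the first /k/ deletes. /ll/ is a geminate; the first /l/ deletes. → [jeokelolu].
/irowehebozjesi/: the rule's environment is not met; surfaces unchanged as [irowehebozjesi].

uepudipiota, bobakegisupihw, jeokelolu, irowehebozjesi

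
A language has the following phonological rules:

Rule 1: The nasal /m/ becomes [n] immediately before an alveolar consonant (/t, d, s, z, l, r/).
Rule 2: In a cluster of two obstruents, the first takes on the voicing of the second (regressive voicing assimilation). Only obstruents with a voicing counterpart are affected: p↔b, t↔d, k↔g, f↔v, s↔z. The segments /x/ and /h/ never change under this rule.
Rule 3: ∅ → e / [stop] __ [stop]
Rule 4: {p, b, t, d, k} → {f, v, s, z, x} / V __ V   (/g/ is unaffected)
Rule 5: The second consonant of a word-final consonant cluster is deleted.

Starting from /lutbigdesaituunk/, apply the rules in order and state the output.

Rule 1 (nasal place assimilation): no segment meets the environment; /lutbigdesaituunk/ is unchanged.
Rule 2 (regressive voicing assimilation): /t/ precedes the voiced obstruent /b/, so it voices to [d] by assimilation. /lutbigdesaituunk/ → ludbigdesaituunk.
Rule 3 (stop-cluster e-epenthesis): /d/ and /b/ form a stop–stop cluster, so [e] is inserted between them. /g/ and /d/ form a stop–stop cluster, so [e] is inserted between them. /ludbigdesaituunk/ → ludebigedesaituunk.
Rule 4 (intervocalic spirantization): /d/ is a stop between vowels /u/ and /e/, so it spirantizes to the fricative [z]. /b/ is a stop between vowels /e/ and /i/, so it spirantizes to the fricative [v]. /d/ is a stop between vowels /e/ and /e/, so it spirantizes to the fricative [z]. /t/ is a stop between vowels /i/ and /u/, so it spirantizes to the fricative [s]. /ludebigedesaituunk/ → luzevigezesaisuunk.
Rule 5 (final cluster simplification): /k/ is the second consonant of a word-final cluster /nk/, so it deletes. /luzevigezesaisuunk/ → luzevigezesaisuun.

luzevigezesaisuun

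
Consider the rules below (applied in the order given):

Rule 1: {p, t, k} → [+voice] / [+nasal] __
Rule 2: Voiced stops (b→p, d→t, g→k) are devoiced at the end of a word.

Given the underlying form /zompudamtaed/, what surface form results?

Rule 1 (post-nasal voicing): /p/ is a voiceless stop immediately after the nasal /m/, so it voices to [b]. /t/ is a voiceless stop immediately after the nasal /m/, so it voices to [d]. /zompudamtaed/ → zombudamdaed.
Rule 2 (final devoicing): /d/ is a voiced stop in word-final position, so it devoices to [t]. /zombudamdaed/ → zombudamdaet.

zombudamdaet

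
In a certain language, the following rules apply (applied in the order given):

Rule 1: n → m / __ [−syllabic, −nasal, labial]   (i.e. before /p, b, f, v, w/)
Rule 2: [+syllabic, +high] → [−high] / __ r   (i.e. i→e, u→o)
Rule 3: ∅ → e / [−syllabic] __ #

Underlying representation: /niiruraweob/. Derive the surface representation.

Rule 1 (nasal place assimilation): no segment meets the environment; /niiruraweob/ is unchanged.
Rule 2 (pre-rhotic lowering): /i/ is a high vowel immediately before /r/, so it lowers to [e]. /u/ is a high vowel immediately before /r/, so it lowers to [o]. /niiruraweob/ → nieroraweob.
Rule 3 (final e-epenthesis): the form ends in the consonant /b/, so [e] is inserted word-finally. /nieroraweob/ → nieroraweobe.

nieroraweobe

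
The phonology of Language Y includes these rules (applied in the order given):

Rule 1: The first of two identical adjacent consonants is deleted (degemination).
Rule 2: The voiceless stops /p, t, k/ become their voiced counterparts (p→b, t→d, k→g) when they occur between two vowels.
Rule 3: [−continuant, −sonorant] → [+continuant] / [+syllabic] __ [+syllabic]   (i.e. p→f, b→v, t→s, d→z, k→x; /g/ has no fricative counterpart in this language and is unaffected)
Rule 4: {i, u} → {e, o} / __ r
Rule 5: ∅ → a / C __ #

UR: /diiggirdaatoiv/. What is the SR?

diigerdaazoiva

Rule 1 (degemination): /gg/ is a geminate; the first /g/ deletes. /diiggirdaatoiv/ → diigirdaatoiv.
Rule 2 (intervocalic voicing): /t/ is a voiceless stop between vowels /a/ and /o/, so it voices to [d]. /diigirdaatoiv/ → diigirdaadoiv.
Rule 3 (intervocalic spirantization): /d/ is a stop between vowels /a/ and /o/, so it spirantizes to the fricative [z]. /diigirdaadoiv/ → diigirdaazoiv.
Rule 4 (pre-rhotic lowering): /i/ is a high vowel immediately before /r/, so it lowers to [e]. /diigirdaazoiv/ → diigerdaazoiv.
Rule 5 (final a-epenthesis): the form ends in the consonant /v/, so [a] is inserted word-finally. /diigerdaazoiv/ → diigerdaazoiva.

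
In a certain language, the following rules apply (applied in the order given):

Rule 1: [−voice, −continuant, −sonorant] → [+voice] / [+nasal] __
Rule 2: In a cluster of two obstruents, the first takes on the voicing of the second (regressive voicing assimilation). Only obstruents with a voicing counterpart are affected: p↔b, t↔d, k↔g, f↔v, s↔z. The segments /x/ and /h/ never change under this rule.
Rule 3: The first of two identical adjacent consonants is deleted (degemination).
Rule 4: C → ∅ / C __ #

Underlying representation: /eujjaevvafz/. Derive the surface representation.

Rule 1 (post-nasal voicing): no segment meets the environment; /eujjaevvafz/ is unchanged.
Rule 2 (regressive voicing assimilation): /f/ precedes the voiced obstruent /z/, so it voices to [v] by assimilation. /eujjaevvafz/ → eujjaevvavz.
Rule 3 (degemination): /jj/ is a geminate; the first /j/ deletes. /vv/ is a geminate; the first /v/ deletes. /eujjaevvavz/ → eujaevavz.
Rule 4 (final cluster simplification): /z/ is the second consonant of a word-final cluster /vz/, so it deletes. /eujaevavz/ → eujaevav.

eujaevav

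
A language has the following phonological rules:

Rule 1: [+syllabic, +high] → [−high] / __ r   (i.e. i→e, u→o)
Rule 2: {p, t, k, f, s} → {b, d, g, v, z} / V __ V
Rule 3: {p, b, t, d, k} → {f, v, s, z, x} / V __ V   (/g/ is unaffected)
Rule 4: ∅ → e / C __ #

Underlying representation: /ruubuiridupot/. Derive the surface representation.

Rule 1 (pre-rhotic lowering): /i/ is a high vowel immediately before /r/, so it lowers to [e]. /ruubuiridupot/ → ruubueridupot.
Rule 2 (intervocalic voicing): /p/ is a voiceless obstruent between vowels /u/ and /o/, so it voices to [b]. /ruubueridupot/ → ruubueridubot.
Rule 3 (intervocalic spirantization): /b/ is a stop between vowels /u/ and /u/, so it spirantizes to the fricative [v]. /d/ is a stop between vowels /i/ and /u/, so it spirantizes to the fricative [z]. /b/ is a stop between vowels /u/ and /o/, so it spirantizes to the fricative [v]. /ruubueridubot/ → ruuvuerizuvot.
Rule 4 (final e-epenthesis): the form ends in the consonant /t/, so [e] is inserted word-finally. /ruuvuerizuvot/ → ruuvuerizuvote.

ruuvuerizuvote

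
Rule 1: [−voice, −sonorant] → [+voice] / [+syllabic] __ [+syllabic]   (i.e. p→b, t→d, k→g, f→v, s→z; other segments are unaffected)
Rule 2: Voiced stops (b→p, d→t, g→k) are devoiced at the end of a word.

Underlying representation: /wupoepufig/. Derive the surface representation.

Rule 1 (intervocalic voicing): /p/ is a voiceless obstruent between vowels /u/ and /o/, so it voices to [b]. /p/ is a voiceless obstruent between vowels /e/ and /u/, so it voices to [b]. /f/ is a voiceless obstruent between vowels /u/ and /i/, so it voices to [v]. /wupoepufig/ → wuboebuvig.
Rule 2 (final devoicing): /g/ is a voiced stop in word-final position, so it devoices to [k]. /wuboebuvig/ → wuboebuvik.

wuboebuvik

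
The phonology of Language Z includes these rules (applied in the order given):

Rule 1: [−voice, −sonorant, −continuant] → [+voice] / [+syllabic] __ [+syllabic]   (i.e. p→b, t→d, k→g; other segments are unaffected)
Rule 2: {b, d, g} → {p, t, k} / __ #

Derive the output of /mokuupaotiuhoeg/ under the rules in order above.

Rule 1 (intervocalic voicing): /k/ is a voiceless stop between vowels /o/ and /u/, so it voices to [g]. /p/ is a voiceless stop between vowels /u/ and /a/, so it voices to [b]. /t/ is a voiceless stop between vowels /o/ and /i/, so it voices to [d]. /mokuupaotiuhoeg/ → moguubaodiuhoeg.
Rule 2 (final devoicing): /g/ is a voiced stop in word-final position, so it devoices to [k]. /moguubaodiuhoeg/ → moguubaodiuhoek.

moguubaodiuhoek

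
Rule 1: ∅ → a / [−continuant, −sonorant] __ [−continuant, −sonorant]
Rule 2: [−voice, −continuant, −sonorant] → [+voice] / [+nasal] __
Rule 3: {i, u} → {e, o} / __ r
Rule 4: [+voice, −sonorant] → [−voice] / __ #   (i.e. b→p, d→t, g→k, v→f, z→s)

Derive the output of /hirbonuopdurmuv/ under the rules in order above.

herbonuopadormuf

Rule 1 (stop-cluster a-epenthesis): /p/ and /d/ form a stop–stop cluster, so [a] is inserted between them. /hirbonuopdurmuv/ → hirbonuopadurmuv.
Rule 2 (post-nasal voicing): no segment meets the environment; /hirbonuopadurmuv/ is unchanged.
Rule 3 (pre-rhotic lowering): /i/ is a high vowel immediately before /r/, so it lowers to [e]. /u/ is a high vowel immediately before /r/, so it lowers to [o]. /hirbonuopadurmuv/ → herbonuopadormuv.
Rule 4 (final devoicing): /v/ is a voiced obstruent in word-final position, so it devoices to [f]. /herbonuopadormuv/ → herbonuopadormuf.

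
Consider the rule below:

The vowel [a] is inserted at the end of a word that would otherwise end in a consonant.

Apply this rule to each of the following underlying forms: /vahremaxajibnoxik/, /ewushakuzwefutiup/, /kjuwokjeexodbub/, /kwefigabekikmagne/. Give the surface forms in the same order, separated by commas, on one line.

/vahremaxajibnoxik/: the form ends in the consonant /k/, so [a] is inserted word-finally. → [vahremaxajibnoxika].
/ewushakuzwefutiup/: the form ends in the consonant /p/, so [a] is inserted word-finally. → [ewushakuzwefutiupa].
/kjuwokjeexodbub/: the form ends in the consonant /b/, so [a] is inserted word-finally. → [kjuwokjeexodbuba].
/kwefigabekikmagne/: the rule's environment is not met; surfaces unchanged as [kwefigabekikmagne].

vahremaxajibnoxika, ewushakuzwefutiupa, kjuwokjeexodbuba, kwefigabekikmagne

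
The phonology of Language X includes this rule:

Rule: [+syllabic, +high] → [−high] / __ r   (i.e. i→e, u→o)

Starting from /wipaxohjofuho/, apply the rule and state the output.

wipaxohjofuho

No segment of /wipaxohjofuho/ meets the structural description of the rule, so the form surfaces unchanged.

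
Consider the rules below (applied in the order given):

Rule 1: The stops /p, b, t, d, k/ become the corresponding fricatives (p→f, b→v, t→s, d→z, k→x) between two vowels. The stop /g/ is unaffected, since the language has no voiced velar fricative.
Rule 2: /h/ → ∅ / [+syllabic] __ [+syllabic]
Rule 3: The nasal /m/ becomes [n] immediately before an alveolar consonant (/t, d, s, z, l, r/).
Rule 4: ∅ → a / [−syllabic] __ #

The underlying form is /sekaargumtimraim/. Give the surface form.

Rule 1 (intervocalic spirantization): /k/ is a stop between vowels /e/ and /a/, so it spirantizes to the fricative [x]. /sekaargumtimraim/ → sexaargumtimraim.
Rule 2 (intervocalic h-deletion): no segment meets the environment; /sexaargumtimraim/ is unchanged.
Rule 3 (nasal place assimilation): /m/ precedes the alveolar consonant /t/, so it assimilates in place to [n]. /m/ precedes the alveolar consonant /r/, so it assimilates in place to [n]. /sexaargumtimraim/ → sexaarguntinraim.
Rule 4 (final a-epenthesis): the form ends in the consonant /m/, so [a] is inserted word-finally. /sexaarguntinraim/ → sexaarguntinraima.

sexaarguntinraima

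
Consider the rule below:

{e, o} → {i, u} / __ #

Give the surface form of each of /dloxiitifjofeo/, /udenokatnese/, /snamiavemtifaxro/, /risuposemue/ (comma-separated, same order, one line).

/dloxiitifjofeo/: /o/ is a mid vowel in word-final position, so it raises to [u]. → [dloxiitifjofeu].
/udenokatnese/: /e/ is a mid vowel in word-final position, so it raises to [i]. → [udenokatnesi].
/snamiavemtifaxro/: /o/ is a mid vowel in word-final position, so it raises to [u]. → [snamiavemtifaxru].
/risuposemue/: /e/ is a mid vowel in word-final position, so it raises to [i]. → [risuposemui].

dloxiitifjofeu, udenokatnesi, snamiavemtifaxru, risuposemui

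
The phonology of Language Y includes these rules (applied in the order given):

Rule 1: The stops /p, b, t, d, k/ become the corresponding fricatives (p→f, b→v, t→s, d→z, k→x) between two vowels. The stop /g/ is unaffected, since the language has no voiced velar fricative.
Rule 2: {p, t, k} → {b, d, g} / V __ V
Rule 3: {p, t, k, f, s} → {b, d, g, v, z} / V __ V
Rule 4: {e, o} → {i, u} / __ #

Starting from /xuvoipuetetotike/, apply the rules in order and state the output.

Rule 1 (intervocalic spirantization): /p/ is a stop between vowels /i/ and /u/, so it spirantizes to the fricative [f]. /t/ is a stop between vowels /e/ and /e/, so it spirantizes to the fricative [s]. /t/ is a stop between vowels /e/ and /o/, so it spirantizes to the fricative [s]. /t/ is a stop between vowels /o/ and /i/, so it spirantizes to the fricative [s]. /k/ is a stop between vowels /i/ and /e/, so it spirantizes to the fricative [x]. /xuvoipuetetotike/ → xuvoifuesesosixe.
Rule 2 (intervocalic voicing): no segment meets the environment; /xuvoifuesesosixe/ is unchanged.
Rule 3 (intervocalic voicing): /f/ is a voiceless obstruent between vowels /i/ and /u/, so it voices to [v]. /s/ is a voiceless obstruent between vowels /e/ and /e/, so it voices to [z]. /s/ is a voiceless obstruent between vowels /e/ and /o/, so it voices to [z]. /s/ is a voiceless obstruent between vowels /o/ and /i/, so it voices to [z]. /xuvoifuesesosixe/ → xuvoivuezezozixe.
Rule 4 (final vowel raising): /e/ is a mid vowel in word-final position, so it raises to [i]. /xuvoivuezezozixe/ → xuvoivuezezozixi.

xuvoivuezezozixi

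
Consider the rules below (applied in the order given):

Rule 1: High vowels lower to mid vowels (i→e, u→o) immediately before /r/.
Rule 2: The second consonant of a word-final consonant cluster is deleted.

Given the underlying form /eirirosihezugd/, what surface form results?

Rule 1 (pre-rhotic lowering): /i/ is a high vowel immediately before /r/, so it lowers to [e]. /i/ is a high vowel immediately before /r/, so it lowers to [e]. /eirirosihezugd/ → eererosihezugd.
Rule 2 (final cluster simplification): /d/ is the second consonant of a word-final cluster /gd/, so it deletes. /eererosihezugd/ → eererosihezug.

eererosihezug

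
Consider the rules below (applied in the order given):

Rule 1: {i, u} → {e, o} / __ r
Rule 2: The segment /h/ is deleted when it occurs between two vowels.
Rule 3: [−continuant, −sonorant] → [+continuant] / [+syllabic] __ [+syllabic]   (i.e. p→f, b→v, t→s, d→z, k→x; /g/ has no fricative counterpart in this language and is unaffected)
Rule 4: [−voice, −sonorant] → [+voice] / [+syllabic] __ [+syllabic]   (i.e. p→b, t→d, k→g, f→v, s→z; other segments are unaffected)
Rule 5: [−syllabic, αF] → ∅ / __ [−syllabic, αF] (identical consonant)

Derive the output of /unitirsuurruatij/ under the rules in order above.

Rule 1 (pre-rhotic lowering): /i/ is a high vowel immediately before /r/, so it lowers to [e]. /u/ is a high vowel immediately before /r/, so it lowers to [o]. /unitirsuurruatij/ → unitersuorruatij.
Rule 2 (intervocalic h-deletion): no segment meets the environment; /unitersuorruatij/ is unchanged.
Rule 3 (intervocalic spirantization): /t/ is a stop between vowels /i/ and /e/, so it spirantizes to the fricative [s]. /t/ is a stop between vowels /a/ and /i/, so it spirantizes to the fricative [s]. /unitersuorruatij/ → unisersuorruasij.
Rule 4 (intervocalic voicing): /s/ is a voiceless obstruent between vowels /i/ and /e/, so it voices to [z]. /s/ is a voiceless obstruent between vowels /a/ and /i/, so it voices to [z]. /unisersuorruasij/ → unizersuorruazij.
Rule 5 (degemination): /rr/ is a geminate; the first /r/ deletes. /unizersuorruazij/ → unizersuoruazij.

unizersuoruazij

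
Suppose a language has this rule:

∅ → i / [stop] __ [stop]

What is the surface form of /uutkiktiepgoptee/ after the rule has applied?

uutikikitiepigopitee

/t/ and /k/ form a stop–stop cluster, so [i] is inserted between them.
/k/ and /t/ form a stop–stop cluster, so [i] is inserted between them.
/p/ and /g/ form a stop–stop cluster, so [i] is inserted between them.
/p/ and /t/ form a stop–stop cluster, so [i] is inserted between them.
Surface form: [uutikikitiepigopitee].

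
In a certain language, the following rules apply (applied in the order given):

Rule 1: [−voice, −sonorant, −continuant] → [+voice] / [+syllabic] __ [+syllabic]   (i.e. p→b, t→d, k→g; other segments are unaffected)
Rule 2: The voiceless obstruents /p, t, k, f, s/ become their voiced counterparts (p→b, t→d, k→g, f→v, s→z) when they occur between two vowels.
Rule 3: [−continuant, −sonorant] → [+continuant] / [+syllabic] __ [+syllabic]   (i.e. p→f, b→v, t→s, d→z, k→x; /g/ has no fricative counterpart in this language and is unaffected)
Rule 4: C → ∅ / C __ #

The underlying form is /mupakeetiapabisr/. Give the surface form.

Rule 1 (intervocalic voicing): /p/ is a voiceless stop between vowels /u/ and /a/, so it voices to [b]. /k/ is a voiceless stop between vowels /a/ and /e/, so it voices to [g]. /t/ is a voiceless stop between vowels /e/ and /i/, so it voices to [d]. /p/ is a voiceless stop between vowels /a/ and /a/, so it voices to [b]. /mupakeetiapabisr/ → mubageediababisr.
Rule 2 (intervocalic voicing): no segment meets the environment; /mubageediababisr/ is unchanged.
Rule 3 (intervocalic spirantization): /b/ is a stop between vowels /u/ and /a/, so it spirantizes to the fricative [v]. /d/ is a stop between vowels /e/ and /i/, so it spirantizes to the fricative [z]. /b/ is a stop between vowels /a/ and /a/, so it spirantizes to the fricative [v]. /b/ is a stop between vowels /a/ and /i/, so it spirantizes to the fricative [v]. /mubageediababisr/ → muvageeziavavisr.
Rule 4 (final cluster simplification): /r/ is the second consonant of a word-final cluster /sr/, so it deletes. /muvageeziavavisr/ → muvageeziavavis.

muvageeziavavis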